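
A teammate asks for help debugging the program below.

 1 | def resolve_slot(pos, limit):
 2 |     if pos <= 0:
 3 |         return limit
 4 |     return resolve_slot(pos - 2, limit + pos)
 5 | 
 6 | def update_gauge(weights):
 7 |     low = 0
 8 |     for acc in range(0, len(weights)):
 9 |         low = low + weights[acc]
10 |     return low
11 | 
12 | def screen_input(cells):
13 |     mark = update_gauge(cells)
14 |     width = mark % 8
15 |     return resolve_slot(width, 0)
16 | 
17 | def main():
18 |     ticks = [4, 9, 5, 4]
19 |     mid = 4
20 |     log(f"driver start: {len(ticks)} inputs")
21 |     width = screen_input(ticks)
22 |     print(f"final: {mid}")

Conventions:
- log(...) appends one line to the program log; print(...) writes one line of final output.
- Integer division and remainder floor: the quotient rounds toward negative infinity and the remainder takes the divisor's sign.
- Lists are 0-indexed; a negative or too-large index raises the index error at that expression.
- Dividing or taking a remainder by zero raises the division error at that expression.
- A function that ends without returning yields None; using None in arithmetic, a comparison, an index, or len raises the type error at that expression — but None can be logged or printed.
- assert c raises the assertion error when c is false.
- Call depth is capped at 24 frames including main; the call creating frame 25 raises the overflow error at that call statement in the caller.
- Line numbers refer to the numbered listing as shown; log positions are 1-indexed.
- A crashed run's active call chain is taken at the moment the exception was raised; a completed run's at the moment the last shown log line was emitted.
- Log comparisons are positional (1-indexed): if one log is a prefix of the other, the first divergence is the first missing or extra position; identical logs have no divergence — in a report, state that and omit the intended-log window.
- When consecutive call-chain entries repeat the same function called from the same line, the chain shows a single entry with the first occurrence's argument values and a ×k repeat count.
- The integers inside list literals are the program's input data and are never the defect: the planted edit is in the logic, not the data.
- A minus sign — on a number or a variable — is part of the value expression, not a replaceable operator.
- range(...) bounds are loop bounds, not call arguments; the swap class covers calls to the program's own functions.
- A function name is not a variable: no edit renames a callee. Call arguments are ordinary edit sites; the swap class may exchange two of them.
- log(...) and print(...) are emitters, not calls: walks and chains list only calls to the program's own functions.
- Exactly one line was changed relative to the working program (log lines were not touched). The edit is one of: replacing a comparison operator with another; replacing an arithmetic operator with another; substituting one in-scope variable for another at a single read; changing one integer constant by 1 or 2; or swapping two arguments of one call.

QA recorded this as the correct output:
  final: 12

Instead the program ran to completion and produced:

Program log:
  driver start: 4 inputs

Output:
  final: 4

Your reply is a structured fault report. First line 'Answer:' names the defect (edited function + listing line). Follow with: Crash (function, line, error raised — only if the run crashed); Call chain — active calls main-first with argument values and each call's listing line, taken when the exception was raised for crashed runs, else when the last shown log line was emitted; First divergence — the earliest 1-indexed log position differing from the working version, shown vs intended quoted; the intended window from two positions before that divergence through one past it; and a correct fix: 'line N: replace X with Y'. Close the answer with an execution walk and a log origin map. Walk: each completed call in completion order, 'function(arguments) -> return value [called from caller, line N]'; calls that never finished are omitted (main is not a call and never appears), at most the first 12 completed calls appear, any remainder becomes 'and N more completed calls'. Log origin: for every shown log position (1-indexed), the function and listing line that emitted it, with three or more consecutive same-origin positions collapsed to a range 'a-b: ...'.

Answer: the defect is in main at line 22.
Core observation: Log streams are identical — the defect surfaces only in the printed output.
Call chain: main.
First divergence: there is none — every log position agrees.
Execution walk:
  update_gauge([4, 9, 5, 4]) -> 22  [called from screen_input, line 13]
  resolve_slot(0, 12) -> 12  [called from resolve_slot, line 4]
  resolve_slot(2, 10) -> 12  [called from resolve_slot, line 4]
  resolve_slot(4, 6) -> 12  [called from resolve_slot, line 4]
  resolve_slot(6, 0) -> 12  [called from screen_input, line 15]
  screen_input([4, 9, 5, 4]) -> 12  [called from main, line 21]
Log line origins:
  1: from main, line 20
A correct fix: line 22: replace `mid` with `width`.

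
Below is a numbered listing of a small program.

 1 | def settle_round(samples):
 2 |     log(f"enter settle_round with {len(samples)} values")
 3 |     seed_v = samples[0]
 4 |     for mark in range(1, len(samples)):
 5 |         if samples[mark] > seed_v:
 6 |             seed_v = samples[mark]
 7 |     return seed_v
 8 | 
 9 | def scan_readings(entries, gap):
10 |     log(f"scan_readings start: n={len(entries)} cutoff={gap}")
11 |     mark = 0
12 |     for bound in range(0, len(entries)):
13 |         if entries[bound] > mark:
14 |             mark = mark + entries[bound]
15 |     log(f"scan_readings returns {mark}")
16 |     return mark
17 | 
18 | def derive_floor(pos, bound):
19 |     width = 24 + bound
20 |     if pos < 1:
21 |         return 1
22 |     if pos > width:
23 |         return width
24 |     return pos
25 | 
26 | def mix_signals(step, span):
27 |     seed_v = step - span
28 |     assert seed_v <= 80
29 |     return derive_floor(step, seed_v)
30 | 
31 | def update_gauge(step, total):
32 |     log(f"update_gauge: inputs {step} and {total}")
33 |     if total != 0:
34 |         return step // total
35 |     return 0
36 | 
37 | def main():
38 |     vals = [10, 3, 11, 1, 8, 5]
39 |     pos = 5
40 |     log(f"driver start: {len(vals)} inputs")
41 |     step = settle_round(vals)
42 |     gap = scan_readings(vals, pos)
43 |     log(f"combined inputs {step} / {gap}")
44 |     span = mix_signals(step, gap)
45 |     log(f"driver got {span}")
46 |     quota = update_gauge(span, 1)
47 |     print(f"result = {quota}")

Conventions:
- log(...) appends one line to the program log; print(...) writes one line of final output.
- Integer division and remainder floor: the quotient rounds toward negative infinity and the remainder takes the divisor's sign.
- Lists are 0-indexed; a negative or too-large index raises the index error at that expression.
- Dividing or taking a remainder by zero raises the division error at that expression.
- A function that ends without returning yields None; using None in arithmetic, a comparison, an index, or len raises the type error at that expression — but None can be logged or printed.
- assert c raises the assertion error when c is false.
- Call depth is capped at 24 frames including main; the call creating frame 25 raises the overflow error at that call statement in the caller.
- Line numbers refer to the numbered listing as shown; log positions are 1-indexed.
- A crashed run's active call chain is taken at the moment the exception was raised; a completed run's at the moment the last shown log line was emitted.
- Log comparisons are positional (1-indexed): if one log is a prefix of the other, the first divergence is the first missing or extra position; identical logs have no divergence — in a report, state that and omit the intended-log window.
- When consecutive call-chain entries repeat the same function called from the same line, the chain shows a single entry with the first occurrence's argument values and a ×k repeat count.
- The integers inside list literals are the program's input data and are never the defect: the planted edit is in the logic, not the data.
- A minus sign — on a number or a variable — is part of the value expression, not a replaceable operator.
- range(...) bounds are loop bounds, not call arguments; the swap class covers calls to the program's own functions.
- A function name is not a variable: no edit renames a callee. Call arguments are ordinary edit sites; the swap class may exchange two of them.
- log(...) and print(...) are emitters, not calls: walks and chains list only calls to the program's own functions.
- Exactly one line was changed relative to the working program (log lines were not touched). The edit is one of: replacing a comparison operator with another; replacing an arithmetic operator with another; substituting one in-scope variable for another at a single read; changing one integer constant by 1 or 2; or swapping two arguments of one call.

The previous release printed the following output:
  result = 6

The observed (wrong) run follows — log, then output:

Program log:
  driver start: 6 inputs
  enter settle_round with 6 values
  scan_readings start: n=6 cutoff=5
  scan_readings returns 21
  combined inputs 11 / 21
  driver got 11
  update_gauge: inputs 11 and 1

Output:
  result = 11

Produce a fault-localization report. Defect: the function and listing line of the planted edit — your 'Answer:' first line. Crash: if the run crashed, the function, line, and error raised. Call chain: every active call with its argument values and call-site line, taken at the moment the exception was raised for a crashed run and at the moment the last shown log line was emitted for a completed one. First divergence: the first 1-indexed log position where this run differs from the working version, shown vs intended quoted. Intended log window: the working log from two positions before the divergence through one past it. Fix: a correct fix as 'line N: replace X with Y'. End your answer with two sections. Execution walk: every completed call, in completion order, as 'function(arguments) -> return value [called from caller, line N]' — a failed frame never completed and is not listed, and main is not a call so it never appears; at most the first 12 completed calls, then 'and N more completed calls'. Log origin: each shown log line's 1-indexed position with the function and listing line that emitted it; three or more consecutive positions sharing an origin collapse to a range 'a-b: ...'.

Answer: the defect is in scan_readings at line 13.
Key observation: At log position 4 the runs split — shown 'scan_readings returns 21', but the working version logs 'scan_readings returns 29'.
Call chain: main -> update_gauge(11, 1) (called at line 46).
First divergence: at position 4 the run shows 'scan_readings returns 21' where the working version logs 'scan_readings returns 29'.
Intended log window:
  2: enter settle_round with 6 values
  3: scan_readings start: n=6 cutoff=5
  4: scan_readings returns 29
  5: combined inputs 11 / 29
Execution walk:
  settle_round([10, 3, 11, 1, 8, 5]) -> 11  [called from main, line 41]
  scan_readings([10, 3, 11, 1, 8, 5], 5) -> 21  [called from main, line 42]
  derive_floor(11, -10) -> 11  [called from mix_signals, line 29]
  mix_signals(11, 21) -> 11  [called from main, line 44]
  update_gauge(11, 1) -> 11  [called from main, line 46]
Log origin:
  1: emitted by main (line 40)
  2: emitted by settle_round (line 2)
  3: emitted by scan_readings (line 10)
  4: emitted by scan_readings (line 15)
  5: emitted by main (line 43)
  6: emitted by main (line 45)
  7: emitted by update_gauge (line 32)
A correct fix: line 13: replace `mark` with `gap`.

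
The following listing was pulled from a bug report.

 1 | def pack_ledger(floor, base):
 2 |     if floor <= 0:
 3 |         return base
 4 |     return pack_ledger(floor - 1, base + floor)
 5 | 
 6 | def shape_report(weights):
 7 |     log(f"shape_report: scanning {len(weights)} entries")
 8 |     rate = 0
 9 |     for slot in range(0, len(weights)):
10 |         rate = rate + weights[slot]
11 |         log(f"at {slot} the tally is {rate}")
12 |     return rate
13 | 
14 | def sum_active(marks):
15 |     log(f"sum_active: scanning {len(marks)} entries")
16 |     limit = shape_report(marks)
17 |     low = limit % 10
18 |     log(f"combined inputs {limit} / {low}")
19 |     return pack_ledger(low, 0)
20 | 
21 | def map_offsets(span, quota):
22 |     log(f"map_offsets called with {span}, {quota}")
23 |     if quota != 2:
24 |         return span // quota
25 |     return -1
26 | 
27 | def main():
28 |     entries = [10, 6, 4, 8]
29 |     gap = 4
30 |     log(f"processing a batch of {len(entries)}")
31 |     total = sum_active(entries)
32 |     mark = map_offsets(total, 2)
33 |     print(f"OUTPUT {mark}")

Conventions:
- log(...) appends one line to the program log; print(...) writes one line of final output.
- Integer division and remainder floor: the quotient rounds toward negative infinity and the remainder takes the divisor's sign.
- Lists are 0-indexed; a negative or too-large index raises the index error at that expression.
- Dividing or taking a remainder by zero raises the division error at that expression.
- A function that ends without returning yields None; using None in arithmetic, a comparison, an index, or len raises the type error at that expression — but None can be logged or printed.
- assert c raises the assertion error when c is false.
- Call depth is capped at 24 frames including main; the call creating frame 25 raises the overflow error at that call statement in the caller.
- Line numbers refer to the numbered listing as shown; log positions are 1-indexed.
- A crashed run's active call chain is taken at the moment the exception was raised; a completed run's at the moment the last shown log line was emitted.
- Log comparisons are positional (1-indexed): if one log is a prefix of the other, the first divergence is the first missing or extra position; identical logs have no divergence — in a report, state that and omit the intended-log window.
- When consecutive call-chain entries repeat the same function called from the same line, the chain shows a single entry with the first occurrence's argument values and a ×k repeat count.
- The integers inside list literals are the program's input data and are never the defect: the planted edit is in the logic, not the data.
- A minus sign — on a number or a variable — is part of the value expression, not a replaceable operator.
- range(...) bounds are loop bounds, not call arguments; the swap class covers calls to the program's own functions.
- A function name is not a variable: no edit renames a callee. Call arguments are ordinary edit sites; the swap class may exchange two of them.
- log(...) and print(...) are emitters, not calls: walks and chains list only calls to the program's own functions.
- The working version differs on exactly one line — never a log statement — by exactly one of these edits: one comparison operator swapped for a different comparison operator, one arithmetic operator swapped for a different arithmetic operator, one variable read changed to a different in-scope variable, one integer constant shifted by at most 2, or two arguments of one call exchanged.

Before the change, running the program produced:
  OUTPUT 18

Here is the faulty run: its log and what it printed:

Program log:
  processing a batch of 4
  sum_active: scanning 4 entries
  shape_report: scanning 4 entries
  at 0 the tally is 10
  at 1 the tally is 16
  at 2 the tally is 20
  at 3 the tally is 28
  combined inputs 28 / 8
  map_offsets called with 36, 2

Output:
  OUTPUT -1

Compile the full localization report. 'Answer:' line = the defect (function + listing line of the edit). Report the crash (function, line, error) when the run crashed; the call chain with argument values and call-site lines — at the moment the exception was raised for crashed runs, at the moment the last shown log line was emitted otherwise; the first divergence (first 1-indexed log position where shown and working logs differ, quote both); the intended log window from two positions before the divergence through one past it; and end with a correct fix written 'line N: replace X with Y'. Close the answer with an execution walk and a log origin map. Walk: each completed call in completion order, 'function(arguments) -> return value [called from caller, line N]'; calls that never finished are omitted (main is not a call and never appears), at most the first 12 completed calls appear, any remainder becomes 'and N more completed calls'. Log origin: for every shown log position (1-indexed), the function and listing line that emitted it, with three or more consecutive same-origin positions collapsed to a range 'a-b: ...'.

Answer: the defect is in map_offsets at line 23.
The tell: Every logged value matches the working version; the printed result is what differs.
Call chain: main -> map_offsets(36, 2) (called at line 32).
First divergence: none; the two logs match at every position.
Execution walk:
  shape_report([10, 6, 4, 8]) -> 28  [called from sum_active, line 16]
  pack_ledger(0, 36) -> 36  [called from pack_ledger, line 4]
  pack_ledger(1, 35) -> 36  [called from pack_ledger, line 4]
  pack_ledger(2, 33) -> 36  [called from pack_ledger, line 4]
  pack_ledger(3, 30) -> 36  [called from pack_ledger, line 4]
  pack_ledger(4, 26) -> 36  [called from pack_ledger, line 4]
  pack_ledger(5, 21) -> 36  [called from pack_ledger, line 4]
  pack_ledger(6, 15) -> 36  [called from pack_ledger, line 4]
  pack_ledger(7, 8) -> 36  [called from pack_ledger, line 4]
  pack_ledger(8, 0) -> 36  [called from sum_active, line 19]
  sum_active([10, 6, 4, 8]) -> 36  [called from main, line 31]
  map_offsets(36, 2) -> -1  [called from main, line 32]
Log origin:
  1: from main, line 30
  2: from sum_active, line 15
  3: from shape_report, line 7
  4-7: from shape_report, line 11
  8: from sum_active, line 18
  9: from map_offsets, line 22
A correct fix: line 23: replace `2` with `0`.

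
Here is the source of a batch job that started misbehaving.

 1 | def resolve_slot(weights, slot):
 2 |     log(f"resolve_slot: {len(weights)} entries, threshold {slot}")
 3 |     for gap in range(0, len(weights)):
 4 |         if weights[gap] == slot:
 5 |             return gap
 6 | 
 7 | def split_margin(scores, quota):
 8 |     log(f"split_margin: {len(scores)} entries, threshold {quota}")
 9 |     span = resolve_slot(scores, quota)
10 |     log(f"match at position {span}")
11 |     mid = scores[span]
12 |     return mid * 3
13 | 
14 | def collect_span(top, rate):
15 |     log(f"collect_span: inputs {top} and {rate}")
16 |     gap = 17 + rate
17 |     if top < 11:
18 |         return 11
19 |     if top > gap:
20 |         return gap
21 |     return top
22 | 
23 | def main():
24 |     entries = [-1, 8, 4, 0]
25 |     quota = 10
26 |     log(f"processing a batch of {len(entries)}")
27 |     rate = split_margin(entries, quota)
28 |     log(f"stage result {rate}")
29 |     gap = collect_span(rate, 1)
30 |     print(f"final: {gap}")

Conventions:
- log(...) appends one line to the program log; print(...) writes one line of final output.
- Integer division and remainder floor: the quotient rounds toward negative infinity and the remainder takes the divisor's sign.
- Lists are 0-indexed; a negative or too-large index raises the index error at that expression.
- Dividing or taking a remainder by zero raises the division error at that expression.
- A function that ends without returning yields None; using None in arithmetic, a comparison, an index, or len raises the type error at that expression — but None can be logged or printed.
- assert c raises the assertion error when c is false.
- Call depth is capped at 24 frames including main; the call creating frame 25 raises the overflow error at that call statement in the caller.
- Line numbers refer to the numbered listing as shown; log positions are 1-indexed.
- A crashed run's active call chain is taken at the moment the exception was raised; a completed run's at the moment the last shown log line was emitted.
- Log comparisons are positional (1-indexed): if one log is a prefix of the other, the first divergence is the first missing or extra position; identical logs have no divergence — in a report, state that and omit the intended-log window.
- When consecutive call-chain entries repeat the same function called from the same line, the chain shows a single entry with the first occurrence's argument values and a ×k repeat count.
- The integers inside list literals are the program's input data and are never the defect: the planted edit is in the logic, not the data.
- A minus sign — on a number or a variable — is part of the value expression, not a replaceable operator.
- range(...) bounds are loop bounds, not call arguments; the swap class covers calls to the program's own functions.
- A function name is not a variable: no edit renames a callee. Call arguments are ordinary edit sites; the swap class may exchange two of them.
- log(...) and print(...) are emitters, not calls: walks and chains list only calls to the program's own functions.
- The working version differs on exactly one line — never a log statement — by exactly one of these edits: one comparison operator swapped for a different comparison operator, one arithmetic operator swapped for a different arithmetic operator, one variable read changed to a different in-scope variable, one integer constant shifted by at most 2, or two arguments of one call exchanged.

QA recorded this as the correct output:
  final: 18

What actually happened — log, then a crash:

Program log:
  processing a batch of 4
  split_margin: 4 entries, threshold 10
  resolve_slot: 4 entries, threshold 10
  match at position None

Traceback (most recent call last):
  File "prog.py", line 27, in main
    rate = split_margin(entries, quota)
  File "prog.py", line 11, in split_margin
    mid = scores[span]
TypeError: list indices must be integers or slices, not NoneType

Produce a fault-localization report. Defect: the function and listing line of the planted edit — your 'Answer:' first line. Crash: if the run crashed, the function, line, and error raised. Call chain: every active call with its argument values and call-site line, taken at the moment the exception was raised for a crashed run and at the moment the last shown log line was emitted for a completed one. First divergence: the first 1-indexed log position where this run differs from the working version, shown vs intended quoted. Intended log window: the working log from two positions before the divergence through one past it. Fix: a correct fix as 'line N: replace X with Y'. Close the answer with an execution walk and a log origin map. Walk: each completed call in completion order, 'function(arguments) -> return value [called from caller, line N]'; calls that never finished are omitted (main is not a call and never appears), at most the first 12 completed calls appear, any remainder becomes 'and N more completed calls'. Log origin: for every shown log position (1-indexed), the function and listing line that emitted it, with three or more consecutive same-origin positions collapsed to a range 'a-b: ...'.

Answer: the defect is in main at line 25.
The tell: The log first diverges at position 2: the faulty run prints 'split_margin: 4 entries, threshold 10' where the working version prints 'split_margin: 4 entries, threshold 8'.
Crash: split_margin, line 11, TypeError.
Call chain: main -> split_margin([-1, 8, 4, 0], 10) (called at line 27).
First divergence: position 2 — the shown line 'split_margin: 4 entries, threshold 10' should read 'split_margin: 4 entries, threshold 8'.
Intended log window:
  1: processing a batch of 4
  2: split_margin: 4 entries, threshold 8
  3: resolve_slot: 4 entries, threshold 8
Execution walk:
  resolve_slot([-1, 8, 4, 0], 10) -> None  [called from split_margin, line 9]
Log origins:
  1 — main, line 26
  2 — split_margin, line 8
  3 — resolve_slot, line 2
  4 — split_margin, line 10
A correct fix: line 25: replace `10` with `8`.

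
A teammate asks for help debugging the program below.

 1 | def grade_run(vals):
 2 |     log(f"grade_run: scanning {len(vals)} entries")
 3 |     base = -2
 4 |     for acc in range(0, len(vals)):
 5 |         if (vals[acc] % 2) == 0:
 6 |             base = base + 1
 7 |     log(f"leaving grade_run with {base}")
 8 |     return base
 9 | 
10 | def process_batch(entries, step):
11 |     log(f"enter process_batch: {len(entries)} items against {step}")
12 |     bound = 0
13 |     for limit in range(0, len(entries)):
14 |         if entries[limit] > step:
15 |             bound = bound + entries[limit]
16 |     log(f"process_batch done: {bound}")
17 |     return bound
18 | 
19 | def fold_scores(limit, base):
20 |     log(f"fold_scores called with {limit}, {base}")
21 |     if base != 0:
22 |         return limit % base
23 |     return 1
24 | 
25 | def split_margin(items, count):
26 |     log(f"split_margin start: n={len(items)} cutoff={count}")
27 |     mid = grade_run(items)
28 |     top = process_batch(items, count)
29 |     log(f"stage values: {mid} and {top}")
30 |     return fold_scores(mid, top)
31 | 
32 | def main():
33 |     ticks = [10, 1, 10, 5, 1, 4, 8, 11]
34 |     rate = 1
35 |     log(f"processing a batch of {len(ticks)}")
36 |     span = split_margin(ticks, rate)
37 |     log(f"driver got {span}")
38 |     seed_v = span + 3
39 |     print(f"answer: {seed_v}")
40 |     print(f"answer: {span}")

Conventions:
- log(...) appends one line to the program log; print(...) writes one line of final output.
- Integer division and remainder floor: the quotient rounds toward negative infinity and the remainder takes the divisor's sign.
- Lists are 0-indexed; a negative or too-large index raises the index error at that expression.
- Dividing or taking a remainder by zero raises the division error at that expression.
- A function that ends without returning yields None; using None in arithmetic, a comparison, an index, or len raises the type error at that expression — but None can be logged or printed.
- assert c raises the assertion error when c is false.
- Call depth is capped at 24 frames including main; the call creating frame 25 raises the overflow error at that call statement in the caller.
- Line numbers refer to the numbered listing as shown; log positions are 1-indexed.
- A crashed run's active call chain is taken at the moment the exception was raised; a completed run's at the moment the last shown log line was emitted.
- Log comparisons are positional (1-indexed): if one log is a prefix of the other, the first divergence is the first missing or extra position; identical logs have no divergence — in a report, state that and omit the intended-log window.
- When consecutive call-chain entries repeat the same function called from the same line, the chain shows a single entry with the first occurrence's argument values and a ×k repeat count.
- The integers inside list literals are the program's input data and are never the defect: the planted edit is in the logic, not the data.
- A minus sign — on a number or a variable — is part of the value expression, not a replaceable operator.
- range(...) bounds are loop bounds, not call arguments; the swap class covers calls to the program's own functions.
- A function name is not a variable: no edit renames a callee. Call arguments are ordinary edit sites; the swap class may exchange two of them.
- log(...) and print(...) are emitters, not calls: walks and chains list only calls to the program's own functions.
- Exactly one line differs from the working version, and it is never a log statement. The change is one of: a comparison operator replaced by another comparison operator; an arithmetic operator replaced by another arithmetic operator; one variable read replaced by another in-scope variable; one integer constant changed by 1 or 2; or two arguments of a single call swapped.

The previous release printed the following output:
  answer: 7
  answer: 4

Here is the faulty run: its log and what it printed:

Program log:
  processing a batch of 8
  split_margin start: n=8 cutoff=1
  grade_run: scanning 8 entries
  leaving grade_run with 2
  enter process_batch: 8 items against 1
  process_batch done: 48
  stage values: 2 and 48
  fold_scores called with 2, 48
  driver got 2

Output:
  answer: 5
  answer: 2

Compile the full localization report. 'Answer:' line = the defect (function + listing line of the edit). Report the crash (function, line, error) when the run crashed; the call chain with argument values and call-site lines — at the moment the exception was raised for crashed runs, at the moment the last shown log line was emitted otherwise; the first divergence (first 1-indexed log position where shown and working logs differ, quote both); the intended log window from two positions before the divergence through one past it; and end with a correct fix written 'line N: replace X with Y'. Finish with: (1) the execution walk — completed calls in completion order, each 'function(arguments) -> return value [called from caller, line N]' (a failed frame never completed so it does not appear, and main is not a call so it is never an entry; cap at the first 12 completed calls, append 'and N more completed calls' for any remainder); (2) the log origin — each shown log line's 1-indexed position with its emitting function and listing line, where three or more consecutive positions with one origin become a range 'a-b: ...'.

Answer: the defect is in grade_run at line 3.
Key fact: At log position 4 the runs split — shown 'leaving grade_run with 2', but the working version logs 'leaving grade_run with 4'.
Call chain: main.
First divergence: position 4 — the shown line 'leaving grade_run with 2' should read 'leaving grade_run with 4'.
Intended log window:
  2: split_margin start: n=8 cutoff=1
  3: grade_run: scanning 8 entries
  4: leaving grade_run with 4
  5: enter process_batch: 8 items against 1
Execution walk:
  grade_run([10, 1, 10, 5, 1, 4, 8, 11]) -> 2  [called from split_margin, line 27]
  process_batch([10, 1, 10, 5, 1, 4, 8, 11], 1) -> 48  [called from split_margin, line 28]
  fold_scores(2, 48) -> 2  [called from split_margin, line 30]
  split_margin([10, 1, 10, 5, 1, 4, 8, 11], 1) -> 2  [called from main, line 36]
Log origins:
  1 — main, line 35
  2 — split_margin, line 26
  3 — grade_run, line 2
  4 — grade_run, line 7
  5 — process_batch, line 11
  6 — process_batch, line 16
  7 — split_margin, line 29
  8 — fold_scores, line 20
  9 — main, line 37
A correct fix: line 3: replace `-2` with `0`.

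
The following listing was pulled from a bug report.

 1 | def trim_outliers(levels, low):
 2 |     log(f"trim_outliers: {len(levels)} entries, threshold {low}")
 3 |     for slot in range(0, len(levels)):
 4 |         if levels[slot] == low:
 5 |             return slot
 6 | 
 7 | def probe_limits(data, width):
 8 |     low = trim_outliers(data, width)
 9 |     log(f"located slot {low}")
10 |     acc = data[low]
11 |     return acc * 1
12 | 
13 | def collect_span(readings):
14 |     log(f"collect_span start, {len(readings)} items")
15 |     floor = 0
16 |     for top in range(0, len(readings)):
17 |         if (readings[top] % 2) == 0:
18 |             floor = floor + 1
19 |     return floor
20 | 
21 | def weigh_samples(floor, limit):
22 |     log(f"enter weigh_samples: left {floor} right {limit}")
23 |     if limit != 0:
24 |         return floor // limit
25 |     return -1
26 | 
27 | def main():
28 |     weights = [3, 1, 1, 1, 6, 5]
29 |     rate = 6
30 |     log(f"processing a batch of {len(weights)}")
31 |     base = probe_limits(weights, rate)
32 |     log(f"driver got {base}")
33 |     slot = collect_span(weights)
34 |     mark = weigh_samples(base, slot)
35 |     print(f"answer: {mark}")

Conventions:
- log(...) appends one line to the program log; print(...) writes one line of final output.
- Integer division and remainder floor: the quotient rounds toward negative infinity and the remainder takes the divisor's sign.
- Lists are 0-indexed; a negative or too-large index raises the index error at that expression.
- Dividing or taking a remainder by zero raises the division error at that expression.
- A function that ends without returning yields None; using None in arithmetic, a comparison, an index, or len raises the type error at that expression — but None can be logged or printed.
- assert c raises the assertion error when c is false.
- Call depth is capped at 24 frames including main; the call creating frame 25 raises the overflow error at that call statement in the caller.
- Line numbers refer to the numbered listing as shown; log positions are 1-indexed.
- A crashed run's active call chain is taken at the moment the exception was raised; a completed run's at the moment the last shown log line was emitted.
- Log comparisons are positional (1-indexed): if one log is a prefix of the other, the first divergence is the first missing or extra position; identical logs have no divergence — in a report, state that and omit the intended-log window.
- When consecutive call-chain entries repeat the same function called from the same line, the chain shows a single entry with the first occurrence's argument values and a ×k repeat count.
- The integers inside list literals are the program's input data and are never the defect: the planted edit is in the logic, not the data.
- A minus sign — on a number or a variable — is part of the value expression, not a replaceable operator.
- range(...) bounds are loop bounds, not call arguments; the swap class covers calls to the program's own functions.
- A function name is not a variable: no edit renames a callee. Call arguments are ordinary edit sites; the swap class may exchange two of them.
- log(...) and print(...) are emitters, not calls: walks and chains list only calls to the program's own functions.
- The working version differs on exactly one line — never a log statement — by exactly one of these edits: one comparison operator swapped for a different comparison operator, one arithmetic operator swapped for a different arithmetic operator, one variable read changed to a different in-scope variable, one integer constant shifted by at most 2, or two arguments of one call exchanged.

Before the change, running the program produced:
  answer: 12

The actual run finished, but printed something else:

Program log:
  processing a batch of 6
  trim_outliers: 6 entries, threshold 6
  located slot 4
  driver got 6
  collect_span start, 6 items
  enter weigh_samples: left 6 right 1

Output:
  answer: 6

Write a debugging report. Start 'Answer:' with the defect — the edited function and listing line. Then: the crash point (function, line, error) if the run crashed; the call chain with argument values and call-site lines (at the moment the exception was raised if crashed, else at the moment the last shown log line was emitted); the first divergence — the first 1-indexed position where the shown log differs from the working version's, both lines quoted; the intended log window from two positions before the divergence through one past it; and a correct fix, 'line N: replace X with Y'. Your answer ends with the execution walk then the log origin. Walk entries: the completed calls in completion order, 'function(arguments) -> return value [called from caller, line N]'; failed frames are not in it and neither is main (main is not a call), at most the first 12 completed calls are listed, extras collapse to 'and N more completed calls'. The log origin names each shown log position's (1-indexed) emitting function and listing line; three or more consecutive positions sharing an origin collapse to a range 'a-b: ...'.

Answer: the defect is in probe_limits at line 11.
Key observation: The earliest visible damage is log position 4 — 'driver got 6' rather than the intended 'driver got 12'.
Call chain: main -> weigh_samples(6, 1) (called at line 34).
First divergence: position 4 — shown 'driver got 6', intended 'driver got 12'.
Intended log window:
  2: trim_outliers: 6 entries, threshold 6
  3: located slot 4
  4: driver got 12
  5: collect_span start, 6 items
Execution walk:
  trim_outliers([3, 1, 1, 1, 6, 5], 6) -> 4  [called from probe_limits, line 8]
  probe_limits([3, 1, 1, 1, 6, 5], 6) -> 6  [called from main, line 31]
  collect_span([3, 1, 1, 1, 6, 5]) -> 1  [called from main, line 33]
  weigh_samples(6, 1) -> 6  [called from main, line 34]
Log line origins:
  1: from main, line 30
  2: from trim_outliers, line 2
  3: from probe_limits, line 9
  4: from main, line 32
  5: from collect_span, line 14
  6: from weigh_samples, line 22
A correct fix: line 11: replace `1` with `2`.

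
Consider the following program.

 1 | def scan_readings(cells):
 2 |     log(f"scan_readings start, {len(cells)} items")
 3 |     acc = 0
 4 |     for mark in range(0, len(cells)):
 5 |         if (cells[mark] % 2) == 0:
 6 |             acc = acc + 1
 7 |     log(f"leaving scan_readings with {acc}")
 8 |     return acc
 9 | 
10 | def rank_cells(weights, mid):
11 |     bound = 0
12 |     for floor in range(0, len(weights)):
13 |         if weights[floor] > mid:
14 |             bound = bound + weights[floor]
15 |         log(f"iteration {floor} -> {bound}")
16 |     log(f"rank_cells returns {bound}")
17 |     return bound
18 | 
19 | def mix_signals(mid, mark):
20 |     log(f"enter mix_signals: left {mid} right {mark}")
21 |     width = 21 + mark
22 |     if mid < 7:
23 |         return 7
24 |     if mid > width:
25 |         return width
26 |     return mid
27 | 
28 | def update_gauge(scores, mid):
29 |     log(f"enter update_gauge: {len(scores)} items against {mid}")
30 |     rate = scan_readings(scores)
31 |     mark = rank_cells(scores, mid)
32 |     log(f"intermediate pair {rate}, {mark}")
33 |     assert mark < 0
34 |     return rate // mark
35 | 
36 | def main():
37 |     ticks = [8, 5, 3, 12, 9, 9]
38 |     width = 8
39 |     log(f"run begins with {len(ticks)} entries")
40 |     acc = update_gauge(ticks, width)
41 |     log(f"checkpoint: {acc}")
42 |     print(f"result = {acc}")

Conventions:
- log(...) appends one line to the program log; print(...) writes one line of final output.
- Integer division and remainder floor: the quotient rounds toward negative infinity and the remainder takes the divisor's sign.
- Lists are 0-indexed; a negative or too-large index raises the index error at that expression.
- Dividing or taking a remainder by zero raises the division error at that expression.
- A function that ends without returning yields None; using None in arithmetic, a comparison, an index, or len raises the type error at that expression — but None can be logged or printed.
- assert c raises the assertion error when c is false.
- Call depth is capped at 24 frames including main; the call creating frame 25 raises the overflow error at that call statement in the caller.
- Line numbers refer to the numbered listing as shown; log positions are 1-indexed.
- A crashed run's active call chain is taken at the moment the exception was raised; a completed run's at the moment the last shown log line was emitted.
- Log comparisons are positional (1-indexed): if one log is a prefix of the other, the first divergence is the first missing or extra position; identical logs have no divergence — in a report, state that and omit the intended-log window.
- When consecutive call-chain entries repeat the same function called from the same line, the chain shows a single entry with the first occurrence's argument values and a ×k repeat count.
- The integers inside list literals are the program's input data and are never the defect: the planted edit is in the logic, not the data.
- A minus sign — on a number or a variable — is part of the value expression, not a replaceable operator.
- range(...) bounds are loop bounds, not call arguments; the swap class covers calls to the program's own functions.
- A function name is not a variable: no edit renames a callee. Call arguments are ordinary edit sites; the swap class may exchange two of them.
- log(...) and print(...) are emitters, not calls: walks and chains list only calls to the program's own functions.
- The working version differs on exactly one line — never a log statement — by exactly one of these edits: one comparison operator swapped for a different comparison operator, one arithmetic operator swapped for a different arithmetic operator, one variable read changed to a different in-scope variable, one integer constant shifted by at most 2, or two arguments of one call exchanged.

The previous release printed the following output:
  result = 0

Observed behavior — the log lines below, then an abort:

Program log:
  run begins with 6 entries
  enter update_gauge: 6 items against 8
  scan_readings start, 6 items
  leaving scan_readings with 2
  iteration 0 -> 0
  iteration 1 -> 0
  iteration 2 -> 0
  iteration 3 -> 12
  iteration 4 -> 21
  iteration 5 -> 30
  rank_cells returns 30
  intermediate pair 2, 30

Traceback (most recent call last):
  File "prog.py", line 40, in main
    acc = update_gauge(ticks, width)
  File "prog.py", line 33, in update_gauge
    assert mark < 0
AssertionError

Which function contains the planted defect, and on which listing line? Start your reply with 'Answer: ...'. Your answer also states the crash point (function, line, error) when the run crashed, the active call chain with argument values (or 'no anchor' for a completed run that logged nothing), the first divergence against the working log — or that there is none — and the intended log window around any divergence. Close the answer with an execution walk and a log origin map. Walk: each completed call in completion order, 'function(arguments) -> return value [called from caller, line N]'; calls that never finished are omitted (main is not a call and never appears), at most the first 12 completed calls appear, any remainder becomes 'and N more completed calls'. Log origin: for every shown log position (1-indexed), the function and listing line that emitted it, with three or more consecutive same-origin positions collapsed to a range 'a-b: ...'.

Answer: the defect is in update_gauge at line 33.
Core observation: After 12 matching log lines the faulty run goes silent, while the working version continues with 'checkpoint: 0'.
Crash: update_gauge, line 33, AssertionError.
Call chain: main -> update_gauge([8, 5, 3, 12, 9, 9], 8) (called at line 40).
First divergence: position 13 — after 12 matching lines the faulty run goes silent; intended next line 'checkpoint: 0'.
Intended log window:
  11: rank_cells returns 30
  12: intermediate pair 2, 30
  13: checkpoint: 0
Execution walk:
  scan_readings([8, 5, 3, 12, 9, 9]) -> 2  [called from update_gauge, line 30]
  rank_cells([8, 5, 3, 12, 9, 9], 8) -> 30  [called from update_gauge, line 31]
Log line origins:
  1 — main, line 39
  2 — update_gauge, line 29
  3 — scan_readings, line 2
  4 — scan_readings, line 7
  5-10 — rank_cells, line 15
  11 — rank_cells, line 16
  12 — update_gauge, line 32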